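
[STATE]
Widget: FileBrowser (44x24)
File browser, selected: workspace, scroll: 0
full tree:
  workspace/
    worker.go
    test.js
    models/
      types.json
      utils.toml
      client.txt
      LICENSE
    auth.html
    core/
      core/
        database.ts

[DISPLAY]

> [-] workspace/                            
    worker.go                               
    test.js                                 
    [+] models/                             
    auth.html                               
    [+] core/                               
                                            
                                            
                                            
                                            
                                            
                                            
                                            
                                            
                                            
                                            
                                            
                                            
                                            
                                            
                                            
                                            
                                            
                                            


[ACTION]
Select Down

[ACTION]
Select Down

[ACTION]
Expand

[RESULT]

  [-] workspace/                            
    worker.go                               
  > test.js                                 
    [+] models/                             
    auth.html                               
    [+] core/                               
                                            
                                            
                                            
                                            
                                            
                                            
                                            
                                            
                                            
                                            
                                            
                                            
                                            
                                            
                                            
                                            
                                            
                                            


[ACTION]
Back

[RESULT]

> [+] workspace/                            
                                            
                                            
                                            
                                            
                                            
                                            
                                            
                                            
                                            
                                            
                                            
                                            
                                            
                                            
                                            
                                            
                                            
                                            
                                            
                                            
                                            
                                            
                                            


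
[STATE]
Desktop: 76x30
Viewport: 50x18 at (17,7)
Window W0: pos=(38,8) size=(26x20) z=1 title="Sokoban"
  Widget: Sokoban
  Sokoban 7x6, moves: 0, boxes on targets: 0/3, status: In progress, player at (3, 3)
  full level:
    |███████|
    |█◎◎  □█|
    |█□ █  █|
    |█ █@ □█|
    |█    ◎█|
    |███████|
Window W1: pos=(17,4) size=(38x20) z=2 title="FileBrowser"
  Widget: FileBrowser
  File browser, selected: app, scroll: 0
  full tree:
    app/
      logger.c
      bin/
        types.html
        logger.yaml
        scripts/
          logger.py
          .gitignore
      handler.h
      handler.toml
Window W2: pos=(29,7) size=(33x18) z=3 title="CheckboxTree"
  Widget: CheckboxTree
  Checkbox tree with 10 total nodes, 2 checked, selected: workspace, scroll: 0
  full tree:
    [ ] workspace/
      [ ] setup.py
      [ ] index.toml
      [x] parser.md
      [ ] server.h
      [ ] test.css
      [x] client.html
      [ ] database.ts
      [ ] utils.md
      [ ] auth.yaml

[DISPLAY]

┃> [-] app/ ┏━━━━━━━━━━━━━━━━━━━━━━━━━━━━━━━┓     
┃    logger.┃ CheckboxTree                  ┃━┓   
┃    [+] bin┠───────────────────────────────┨ ┃   
┃    handler┃>[-] workspace/                ┃─┨   
┃    handler┃   [ ] setup.py                ┃ ┃   
┃           ┃   [ ] index.toml              ┃ ┃   
┃           ┃   [x] parser.md               ┃ ┃   
┃           ┃   [ ] server.h                ┃ ┃   
┃           ┃   [ ] test.css                ┃ ┃   
┃           ┃   [x] client.html             ┃ ┃   
┃           ┃   [ ] database.ts             ┃ ┃   
┃           ┃   [ ] utils.md                ┃ ┃   
┃           ┃   [ ] auth.yaml               ┃ ┃   
┃           ┃                               ┃ ┃   
┃           ┃                               ┃ ┃   
┃           ┃                               ┃ ┃   
┗━━━━━━━━━━━┃                               ┃ ┃   
            ┗━━━━━━━━━━━━━━━━━━━━━━━━━━━━━━━┛ ┃   


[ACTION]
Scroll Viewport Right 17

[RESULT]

p/ ┏━━━━━━━━━━━━━━━━━━━━━━━━━━━━━━━┓              
er.┃ CheckboxTree                  ┃━┓            
bin┠───────────────────────────────┨ ┃            
ler┃>[-] workspace/                ┃─┨            
ler┃   [ ] setup.py                ┃ ┃            
   ┃   [ ] index.toml              ┃ ┃            
   ┃   [x] parser.md               ┃ ┃            
   ┃   [ ] server.h                ┃ ┃            
   ┃   [ ] test.css                ┃ ┃            
   ┃   [x] client.html             ┃ ┃            
   ┃   [ ] database.ts             ┃ ┃            
   ┃   [ ] utils.md                ┃ ┃            
   ┃   [ ] auth.yaml               ┃ ┃            
   ┃                               ┃ ┃            
   ┃                               ┃ ┃            
   ┃                               ┃ ┃            
━━━┃                               ┃ ┃            
   ┗━━━━━━━━━━━━━━━━━━━━━━━━━━━━━━━┛ ┃            


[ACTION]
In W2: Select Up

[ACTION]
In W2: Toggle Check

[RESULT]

p/ ┏━━━━━━━━━━━━━━━━━━━━━━━━━━━━━━━┓              
er.┃ CheckboxTree                  ┃━┓            
bin┠───────────────────────────────┨ ┃            
ler┃>[x] workspace/                ┃─┨            
ler┃   [x] setup.py                ┃ ┃            
   ┃   [x] index.toml              ┃ ┃            
   ┃   [x] parser.md               ┃ ┃            
   ┃   [x] server.h                ┃ ┃            
   ┃   [x] test.css                ┃ ┃            
   ┃   [x] client.html             ┃ ┃            
   ┃   [x] database.ts             ┃ ┃            
   ┃   [x] utils.md                ┃ ┃            
   ┃   [x] auth.yaml               ┃ ┃            
   ┃                               ┃ ┃            
   ┃                               ┃ ┃            
   ┃                               ┃ ┃            
━━━┃                               ┃ ┃            
   ┗━━━━━━━━━━━━━━━━━━━━━━━━━━━━━━━┛ ┃            


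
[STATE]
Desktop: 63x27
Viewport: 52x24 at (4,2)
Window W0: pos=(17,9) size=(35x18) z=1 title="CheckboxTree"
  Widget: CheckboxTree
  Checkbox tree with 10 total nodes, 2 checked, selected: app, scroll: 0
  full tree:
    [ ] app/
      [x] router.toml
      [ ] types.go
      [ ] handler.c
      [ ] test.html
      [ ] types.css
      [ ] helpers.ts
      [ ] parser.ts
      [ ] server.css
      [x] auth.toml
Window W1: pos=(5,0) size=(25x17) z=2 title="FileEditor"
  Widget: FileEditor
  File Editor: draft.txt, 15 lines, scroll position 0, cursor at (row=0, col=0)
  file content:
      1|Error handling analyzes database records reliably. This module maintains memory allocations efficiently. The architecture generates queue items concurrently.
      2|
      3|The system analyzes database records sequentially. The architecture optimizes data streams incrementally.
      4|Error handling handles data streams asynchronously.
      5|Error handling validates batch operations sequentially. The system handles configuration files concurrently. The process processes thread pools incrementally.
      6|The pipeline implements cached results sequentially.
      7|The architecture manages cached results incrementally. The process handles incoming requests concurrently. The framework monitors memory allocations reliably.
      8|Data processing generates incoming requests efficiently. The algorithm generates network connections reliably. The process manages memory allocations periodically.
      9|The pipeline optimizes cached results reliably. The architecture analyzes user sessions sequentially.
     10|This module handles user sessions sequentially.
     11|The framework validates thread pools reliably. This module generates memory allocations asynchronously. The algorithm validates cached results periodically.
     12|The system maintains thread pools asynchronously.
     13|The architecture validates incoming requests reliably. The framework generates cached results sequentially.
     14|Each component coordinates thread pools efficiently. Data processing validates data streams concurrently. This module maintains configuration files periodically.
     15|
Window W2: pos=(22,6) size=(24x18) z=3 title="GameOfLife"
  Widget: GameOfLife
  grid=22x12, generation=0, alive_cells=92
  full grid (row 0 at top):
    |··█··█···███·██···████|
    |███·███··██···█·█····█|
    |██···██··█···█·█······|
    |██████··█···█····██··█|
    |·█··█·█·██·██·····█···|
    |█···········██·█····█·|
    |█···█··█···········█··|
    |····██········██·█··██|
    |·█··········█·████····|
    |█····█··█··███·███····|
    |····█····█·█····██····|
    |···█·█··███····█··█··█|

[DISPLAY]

 ┠───────────────────────┨                          
 ┃█rror handling analyze▲┃                          
 ┃                      █┃                          
 ┃The system analyzes da░┃                          
 ┃Error handling h┏━━━━━━━━━━━━━━━━━━━━━━┓          
 ┃Error handling v┃ GameOfLife           ┃          
 ┃The pipeline imp┠──────────────────────┨          
 ┃The architecture┃Gen: 0                ┃━━━━━┓    
 ┃Data processing ┃··█··█···███·██···████┃     ┃    
 ┃The pipeline opt┃███·███··██···█·█····█┃─────┨    
 ┃This module hand┃██···██··█···█·█······┃     ┃    
 ┃The framework va┃██████··█···█····██··█┃     ┃    
 ┃The system maint┃·█··█·█·██·██·····█···┃     ┃    
 ┃The architecture┃█···········██·█····█·┃     ┃    
 ┗━━━━━━━━━━━━━━━━┃█···█··█···········█··┃     ┃    
             ┃   [┃····██········██·█··██┃     ┃    
             ┃   [┃·█··········█·████····┃     ┃    
             ┃   [┃█····█··█··███·███····┃     ┃    
             ┃   [┃····█····█·█····██····┃     ┃    
             ┃   [┃···█·█··███····█··█··█┃     ┃    
             ┃    ┃                      ┃     ┃    
             ┃    ┗━━━━━━━━━━━━━━━━━━━━━━┛     ┃    
             ┃                                 ┃    
             ┃                                 ┃    


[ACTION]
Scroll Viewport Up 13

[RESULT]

 ┏━━━━━━━━━━━━━━━━━━━━━━━┓                          
 ┃ FileEditor            ┃                          
 ┠───────────────────────┨                          
 ┃█rror handling analyze▲┃                          
 ┃                      █┃                          
 ┃The system analyzes da░┃                          
 ┃Error handling h┏━━━━━━━━━━━━━━━━━━━━━━┓          
 ┃Error handling v┃ GameOfLife           ┃          
 ┃The pipeline imp┠──────────────────────┨          
 ┃The architecture┃Gen: 0                ┃━━━━━┓    
 ┃Data processing ┃··█··█···███·██···████┃     ┃    
 ┃The pipeline opt┃███·███··██···█·█····█┃─────┨    
 ┃This module hand┃██···██··█···█·█······┃     ┃    
 ┃The framework va┃██████··█···█····██··█┃     ┃    
 ┃The system maint┃·█··█·█·██·██·····█···┃     ┃    
 ┃The architecture┃█···········██·█····█·┃     ┃    
 ┗━━━━━━━━━━━━━━━━┃█···█··█···········█··┃     ┃    
             ┃   [┃····██········██·█··██┃     ┃    
             ┃   [┃·█··········█·████····┃     ┃    
             ┃   [┃█····█··█··███·███····┃     ┃    
             ┃   [┃····█····█·█····██····┃     ┃    
             ┃   [┃···█·█··███····█··█··█┃     ┃    
             ┃    ┃                      ┃     ┃    
             ┃    ┗━━━━━━━━━━━━━━━━━━━━━━┛     ┃    


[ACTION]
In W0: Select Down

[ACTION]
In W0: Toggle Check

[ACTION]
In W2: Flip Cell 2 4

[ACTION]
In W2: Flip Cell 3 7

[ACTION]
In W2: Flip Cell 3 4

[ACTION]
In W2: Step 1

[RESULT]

 ┏━━━━━━━━━━━━━━━━━━━━━━━┓                          
 ┃ FileEditor            ┃                          
 ┠───────────────────────┨                          
 ┃█rror handling analyze▲┃                          
 ┃                      █┃                          
 ┃The system analyzes da░┃                          
 ┃Error handling h┏━━━━━━━━━━━━━━━━━━━━━━┓          
 ┃Error handling v┃ GameOfLife           ┃          
 ┃The pipeline imp┠──────────────────────┨          
 ┃The architecture┃Gen: 1                ┃━━━━━┓    
 ┃Data processing ┃··█████··█·█·███···███┃     ┃    
 ┃The pipeline opt┃█·█·····█··██······█·█┃─────┨    
 ┃This module hand┃·········██··█████····┃     ┃    
 ┃The framework va┃···█······████···██···┃     ┃    
 ┃The system maint┃···████·██·█·····███··┃     ┃    
 ┃The architecture┃██···█·██··███·····█··┃     ┃    
 ┗━━━━━━━━━━━━━━━━┃····██·······█·██··█·█┃     ┃    
             ┃   [┃····██·······██··██·█·┃     ┃    
             ┃   [┃····██·····██·····█···┃     ┃    
             ┃   [┃··········██·█····█···┃     ┃    
             ┃   [┃····██·····█··█···█···┃     ┃    
             ┃   [┃····█···███·····██····┃     ┃    
             ┃    ┃                      ┃     ┃    
             ┃    ┗━━━━━━━━━━━━━━━━━━━━━━┛     ┃    


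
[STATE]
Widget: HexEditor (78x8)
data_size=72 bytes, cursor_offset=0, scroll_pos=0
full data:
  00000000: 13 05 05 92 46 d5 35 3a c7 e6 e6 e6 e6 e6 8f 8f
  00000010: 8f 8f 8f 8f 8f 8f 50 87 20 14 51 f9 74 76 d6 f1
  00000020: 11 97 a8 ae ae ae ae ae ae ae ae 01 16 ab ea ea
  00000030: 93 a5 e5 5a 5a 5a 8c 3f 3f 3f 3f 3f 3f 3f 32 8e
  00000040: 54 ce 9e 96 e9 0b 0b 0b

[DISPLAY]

00000000  13 05 05 92 46 d5 35 3a  c7 e6 e6 e6 e6 e6 8f 8f  |....F.5:........|
00000010  8f 8f 8f 8f 8f 8f 50 87  20 14 51 f9 74 76 d6 f1  |......P. .Q.tv..|
00000020  11 97 a8 ae ae ae ae ae  ae ae ae 01 16 ab ea ea  |................|
00000030  93 a5 e5 5a 5a 5a 8c 3f  3f 3f 3f 3f 3f 3f 32 8e  |...ZZZ.???????2.|
00000040  54 ce 9e 96 e9 0b 0b 0b                           |T.......        |
                                                                              
                                                                              
                                                                              


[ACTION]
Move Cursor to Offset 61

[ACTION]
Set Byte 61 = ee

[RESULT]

00000000  13 05 05 92 46 d5 35 3a  c7 e6 e6 e6 e6 e6 8f 8f  |....F.5:........|
00000010  8f 8f 8f 8f 8f 8f 50 87  20 14 51 f9 74 76 d6 f1  |......P. .Q.tv..|
00000020  11 97 a8 ae ae ae ae ae  ae ae ae 01 16 ab ea ea  |................|
00000030  93 a5 e5 5a 5a 5a 8c 3f  3f 3f 3f 3f 3f EE 32 8e  |...ZZZ.??????.2.|
00000040  54 ce 9e 96 e9 0b 0b 0b                           |T.......        |
                                                                              
                                                                              
                                                                              


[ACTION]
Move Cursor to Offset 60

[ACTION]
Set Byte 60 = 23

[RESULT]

00000000  13 05 05 92 46 d5 35 3a  c7 e6 e6 e6 e6 e6 8f 8f  |....F.5:........|
00000010  8f 8f 8f 8f 8f 8f 50 87  20 14 51 f9 74 76 d6 f1  |......P. .Q.tv..|
00000020  11 97 a8 ae ae ae ae ae  ae ae ae 01 16 ab ea ea  |................|
00000030  93 a5 e5 5a 5a 5a 8c 3f  3f 3f 3f 3f 23 ee 32 8e  |...ZZZ.?????#.2.|
00000040  54 ce 9e 96 e9 0b 0b 0b                           |T.......        |
                                                                              
                                                                              
                                                                              


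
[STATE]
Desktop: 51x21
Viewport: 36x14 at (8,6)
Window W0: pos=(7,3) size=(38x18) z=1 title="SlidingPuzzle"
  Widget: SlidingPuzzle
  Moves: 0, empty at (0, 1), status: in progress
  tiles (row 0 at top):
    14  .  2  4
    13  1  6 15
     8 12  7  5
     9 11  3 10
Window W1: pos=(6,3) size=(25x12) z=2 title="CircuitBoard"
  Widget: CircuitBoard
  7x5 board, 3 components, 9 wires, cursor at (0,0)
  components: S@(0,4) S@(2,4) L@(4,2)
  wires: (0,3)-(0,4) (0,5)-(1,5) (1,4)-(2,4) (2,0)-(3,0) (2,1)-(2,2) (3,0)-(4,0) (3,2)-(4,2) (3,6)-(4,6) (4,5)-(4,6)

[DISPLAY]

  0 1 2 3 4 5 6       ┃             
  [.]          · ─ S  ┃             
                      ┃             
                   ·  ┃             
                   │  ┃             
   ·   · ─ ·       S  ┃             
   │                  ┃             
   ·       ·          ┃             
━━━━━━━━━━━━━━━━━━━━━━┛             
Moves: 0                            
                                    
                                    
                                    
                                    


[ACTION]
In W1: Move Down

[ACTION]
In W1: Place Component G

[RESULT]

  0 1 2 3 4 5 6       ┃             
               · ─ S  ┃             
                      ┃             
  [G]              ·  ┃             
                   │  ┃             
   ·   · ─ ·       S  ┃             
   │                  ┃             
   ·       ·          ┃             
━━━━━━━━━━━━━━━━━━━━━━┛             
Moves: 0                            
                                    
                                    
                                    
                                    


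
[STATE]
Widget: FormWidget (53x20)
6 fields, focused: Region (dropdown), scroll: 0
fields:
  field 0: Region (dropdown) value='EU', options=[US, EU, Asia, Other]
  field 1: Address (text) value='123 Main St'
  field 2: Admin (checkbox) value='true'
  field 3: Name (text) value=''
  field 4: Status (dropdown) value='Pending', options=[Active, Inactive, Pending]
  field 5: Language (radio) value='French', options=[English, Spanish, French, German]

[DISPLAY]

> Region:     [EU                                  ▼]
  Address:    [123 Main St                          ]
  Admin:      [x]                                    
  Name:       [                                     ]
  Status:     [Pending                             ▼]
  Language:   ( ) English  ( ) Spanish  (●) French  (
                                                     
                                                     
                                                     
                                                     
                                                     
                                                     
                                                     
                                                     
                                                     
                                                     
                                                     
                                                     
                                                     
                                                     


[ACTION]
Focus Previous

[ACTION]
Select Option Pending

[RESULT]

  Region:     [EU                                  ▼]
  Address:    [123 Main St                          ]
  Admin:      [x]                                    
  Name:       [                                     ]
  Status:     [Pending                             ▼]
> Language:   ( ) English  ( ) Spanish  (●) French  (
                                                     
                                                     
                                                     
                                                     
                                                     
                                                     
                                                     
                                                     
                                                     
                                                     
                                                     
                                                     
                                                     
                                                     


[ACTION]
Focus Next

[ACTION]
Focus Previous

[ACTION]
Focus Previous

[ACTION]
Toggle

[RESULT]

  Region:     [EU                                  ▼]
  Address:    [123 Main St                          ]
  Admin:      [x]                                    
  Name:       [                                     ]
> Status:     [Pending                             ▼]
  Language:   ( ) English  ( ) Spanish  (●) French  (
                                                     
                                                     
                                                     
                                                     
                                                     
                                                     
                                                     
                                                     
                                                     
                                                     
                                                     
                                                     
                                                     
                                                     


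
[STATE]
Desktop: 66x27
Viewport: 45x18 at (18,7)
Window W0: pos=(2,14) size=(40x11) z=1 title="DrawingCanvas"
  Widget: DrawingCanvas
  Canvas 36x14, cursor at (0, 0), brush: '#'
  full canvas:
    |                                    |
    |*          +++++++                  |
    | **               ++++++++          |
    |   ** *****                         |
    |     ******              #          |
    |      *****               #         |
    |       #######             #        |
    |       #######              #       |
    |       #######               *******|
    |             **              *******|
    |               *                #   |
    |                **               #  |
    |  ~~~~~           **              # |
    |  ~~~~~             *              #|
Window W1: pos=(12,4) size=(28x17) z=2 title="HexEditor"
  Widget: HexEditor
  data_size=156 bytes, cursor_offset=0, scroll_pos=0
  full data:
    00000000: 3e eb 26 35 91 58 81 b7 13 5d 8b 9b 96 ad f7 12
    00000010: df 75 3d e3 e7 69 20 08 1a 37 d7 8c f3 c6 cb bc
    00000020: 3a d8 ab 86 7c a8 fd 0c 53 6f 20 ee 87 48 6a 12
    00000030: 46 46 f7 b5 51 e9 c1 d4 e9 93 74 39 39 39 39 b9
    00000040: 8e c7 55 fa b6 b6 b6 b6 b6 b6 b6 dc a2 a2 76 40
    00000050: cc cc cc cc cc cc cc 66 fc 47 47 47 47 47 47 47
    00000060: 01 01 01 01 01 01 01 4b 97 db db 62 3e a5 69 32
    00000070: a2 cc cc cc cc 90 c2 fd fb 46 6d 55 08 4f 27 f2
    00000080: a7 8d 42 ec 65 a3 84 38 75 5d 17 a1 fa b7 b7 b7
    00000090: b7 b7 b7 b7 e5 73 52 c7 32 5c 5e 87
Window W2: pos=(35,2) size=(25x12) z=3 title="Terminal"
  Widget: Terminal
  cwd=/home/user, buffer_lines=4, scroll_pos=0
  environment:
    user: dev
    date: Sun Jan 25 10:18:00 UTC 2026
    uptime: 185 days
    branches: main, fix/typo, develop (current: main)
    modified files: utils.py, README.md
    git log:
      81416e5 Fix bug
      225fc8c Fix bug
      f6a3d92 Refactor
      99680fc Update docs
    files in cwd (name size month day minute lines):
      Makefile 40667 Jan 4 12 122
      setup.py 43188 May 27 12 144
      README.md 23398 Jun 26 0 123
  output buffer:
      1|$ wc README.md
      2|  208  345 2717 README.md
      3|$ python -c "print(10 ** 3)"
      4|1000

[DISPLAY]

000  3E eb 26 35 ┃$ python -c "print(10 *┃   
010  df 75 3d e3 ┃1000                   ┃   
020  3a d8 ab 86 ┃$ █                    ┃   
030  46 46 f7 b5 ┃                       ┃   
040  8e c7 55 fa ┃                       ┃   
050  cc cc cc cc ┃                       ┃   
060  01 01 01 01 ┗━━━━━━━━━━━━━━━━━━━━━━━┛   
070  a2 cc cc cc cc 9┃━┓                     
080  a7 8d 42 ec 65 a┃ ┃                     
090  b7 b7 b7 b7 e5 7┃─┨                     
                     ┃ ┃                     
                     ┃ ┃                     
                     ┃ ┃                     
━━━━━━━━━━━━━━━━━━━━━┛ ┃                     
          #            ┃                     
           #           ┃                     
            #          ┃                     
━━━━━━━━━━━━━━━━━━━━━━━┛                     


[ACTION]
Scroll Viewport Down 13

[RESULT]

020  3a d8 ab 86 ┃$ █                    ┃   
030  46 46 f7 b5 ┃                       ┃   
040  8e c7 55 fa ┃                       ┃   
050  cc cc cc cc ┃                       ┃   
060  01 01 01 01 ┗━━━━━━━━━━━━━━━━━━━━━━━┛   
070  a2 cc cc cc cc 9┃━┓                     
080  a7 8d 42 ec 65 a┃ ┃                     
090  b7 b7 b7 b7 e5 7┃─┨                     
                     ┃ ┃                     
                     ┃ ┃                     
                     ┃ ┃                     
━━━━━━━━━━━━━━━━━━━━━┛ ┃                     
          #            ┃                     
           #           ┃                     
            #          ┃                     
━━━━━━━━━━━━━━━━━━━━━━━┛                     
                                             
                                             


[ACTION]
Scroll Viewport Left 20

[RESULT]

            ┃00000020  3a d8 ab 86 ┃$ █      
            ┃00000030  46 46 f7 b5 ┃         
            ┃00000040  8e c7 55 fa ┃         
            ┃00000050  cc cc cc cc ┃         
            ┃00000060  01 01 01 01 ┗━━━━━━━━━
  ┏━━━━━━━━━┃00000070  a2 cc cc cc cc 9┃━┓   
  ┃ DrawingC┃00000080  a7 8d 42 ec 65 a┃ ┃   
  ┠─────────┃00000090  b7 b7 b7 b7 e5 7┃─┨   
  ┃+        ┃                          ┃ ┃   
  ┃*        ┃                          ┃ ┃   
  ┃ **      ┃                          ┃ ┃   
  ┃   ** ***┗━━━━━━━━━━━━━━━━━━━━━━━━━━┛ ┃   
  ┃     ******              #            ┃   
  ┃      *****               #           ┃   
  ┃       #######             #          ┃   
  ┗━━━━━━━━━━━━━━━━━━━━━━━━━━━━━━━━━━━━━━┛   
                                             
                                             


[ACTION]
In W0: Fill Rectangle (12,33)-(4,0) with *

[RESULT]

            ┃00000020  3a d8 ab 86 ┃$ █      
            ┃00000030  46 46 f7 b5 ┃         
            ┃00000040  8e c7 55 fa ┃         
            ┃00000050  cc cc cc cc ┃         
            ┃00000060  01 01 01 01 ┗━━━━━━━━━
  ┏━━━━━━━━━┃00000070  a2 cc cc cc cc 9┃━┓   
  ┃ DrawingC┃00000080  a7 8d 42 ec 65 a┃ ┃   
  ┠─────────┃00000090  b7 b7 b7 b7 e5 7┃─┨   
  ┃+        ┃                          ┃ ┃   
  ┃*        ┃                          ┃ ┃   
  ┃ **      ┃                          ┃ ┃   
  ┃   ** ***┗━━━━━━━━━━━━━━━━━━━━━━━━━━┛ ┃   
  ┃**********************************    ┃   
  ┃**********************************    ┃   
  ┃**********************************    ┃   
  ┗━━━━━━━━━━━━━━━━━━━━━━━━━━━━━━━━━━━━━━┛   
                                             
                                             


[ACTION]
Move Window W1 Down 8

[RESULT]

                                   ┃$ █      
            ┏━━━━━━━━━━━━━━━━━━━━━━┃         
            ┃ HexEditor            ┃         
            ┠──────────────────────┃         
            ┃00000000  3E eb 26 35 ┗━━━━━━━━━
  ┏━━━━━━━━━┃00000010  df 75 3d e3 e7 6┃━┓   
  ┃ DrawingC┃00000020  3a d8 ab 86 7c a┃ ┃   
  ┠─────────┃00000030  46 46 f7 b5 51 e┃─┨   
  ┃+        ┃00000040  8e c7 55 fa b6 b┃ ┃   
  ┃*        ┃00000050  cc cc cc cc cc c┃ ┃   
  ┃ **      ┃00000060  01 01 01 01 01 0┃ ┃   
  ┃   ** ***┃00000070  a2 cc cc cc cc 9┃ ┃   
  ┃*********┃00000080  a7 8d 42 ec 65 a┃ ┃   
  ┃*********┃00000090  b7 b7 b7 b7 e5 7┃ ┃   
  ┃*********┃                          ┃ ┃   
  ┗━━━━━━━━━┃                          ┃━┛   
            ┃                          ┃     
            ┗━━━━━━━━━━━━━━━━━━━━━━━━━━┛     


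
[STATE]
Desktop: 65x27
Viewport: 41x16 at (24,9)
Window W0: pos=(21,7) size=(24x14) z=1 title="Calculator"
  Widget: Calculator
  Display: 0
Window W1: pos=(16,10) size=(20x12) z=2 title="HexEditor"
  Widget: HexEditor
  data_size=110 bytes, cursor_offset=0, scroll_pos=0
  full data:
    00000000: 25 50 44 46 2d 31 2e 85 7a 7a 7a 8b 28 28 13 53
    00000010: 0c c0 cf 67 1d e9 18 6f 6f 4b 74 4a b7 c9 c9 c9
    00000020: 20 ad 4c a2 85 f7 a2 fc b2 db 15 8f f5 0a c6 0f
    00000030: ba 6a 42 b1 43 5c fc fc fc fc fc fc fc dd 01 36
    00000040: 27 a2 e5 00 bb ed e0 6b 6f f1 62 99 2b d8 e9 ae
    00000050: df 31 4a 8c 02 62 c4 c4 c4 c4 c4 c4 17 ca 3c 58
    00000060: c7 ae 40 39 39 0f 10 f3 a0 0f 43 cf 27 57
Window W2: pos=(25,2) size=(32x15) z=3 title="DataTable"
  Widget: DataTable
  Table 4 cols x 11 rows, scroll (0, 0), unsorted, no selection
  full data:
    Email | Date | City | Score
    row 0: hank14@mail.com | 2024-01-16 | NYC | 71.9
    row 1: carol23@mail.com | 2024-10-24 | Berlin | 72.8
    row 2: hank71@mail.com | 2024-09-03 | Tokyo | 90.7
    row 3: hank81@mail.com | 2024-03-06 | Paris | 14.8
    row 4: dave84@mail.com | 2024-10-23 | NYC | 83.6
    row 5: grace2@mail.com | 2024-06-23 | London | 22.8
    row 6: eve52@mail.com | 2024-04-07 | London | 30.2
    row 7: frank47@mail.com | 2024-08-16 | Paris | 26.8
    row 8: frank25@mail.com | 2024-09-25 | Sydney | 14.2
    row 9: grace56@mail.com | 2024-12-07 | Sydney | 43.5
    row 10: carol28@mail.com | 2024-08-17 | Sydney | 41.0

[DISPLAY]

─┃hank71@mail.com │2024-09-03│To┃        
━┃hank81@mail.com │2024-03-06│Pa┃        
t┃dave84@mail.com │2024-10-23│NY┃        
─┃grace2@mail.com │2024-06-23│Lo┃        
0┃eve52@mail.com  │2024-04-07│Lo┃        
0┃frank47@mail.com│2024-08-16│Pa┃        
0┃frank25@mail.com│2024-09-25│Sy┃        
0┗━━━━━━━━━━━━━━━━━━━━━━━━━━━━━━┛        
0  27 a2 e5┃──┤     ┃                    
0  df 31 4a┃+ │     ┃                    
0  c7 ae 40┃──┘     ┃                    
           ┃━━━━━━━━┛                    
━━━━━━━━━━━┛                             
                                         
                                         
                                         


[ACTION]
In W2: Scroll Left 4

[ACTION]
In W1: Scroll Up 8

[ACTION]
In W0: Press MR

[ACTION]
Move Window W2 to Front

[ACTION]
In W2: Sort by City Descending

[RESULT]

─┃grace56@mail.com│2024-12-07│Sy┃        
━┃carol28@mail.com│2024-08-17│Sy┃        
t┃hank81@mail.com │2024-03-06│Pa┃        
─┃frank47@mail.com│2024-08-16│Pa┃        
0┃hank14@mail.com │2024-01-16│NY┃        
0┃dave84@mail.com │2024-10-23│NY┃        
0┃grace2@mail.com │2024-06-23│Lo┃        
0┗━━━━━━━━━━━━━━━━━━━━━━━━━━━━━━┛        
0  27 a2 e5┃──┤     ┃                    
0  df 31 4a┃+ │     ┃                    
0  c7 ae 40┃──┘     ┃                    
           ┃━━━━━━━━┛                    
━━━━━━━━━━━┛                             
                                         
                                         
                                         


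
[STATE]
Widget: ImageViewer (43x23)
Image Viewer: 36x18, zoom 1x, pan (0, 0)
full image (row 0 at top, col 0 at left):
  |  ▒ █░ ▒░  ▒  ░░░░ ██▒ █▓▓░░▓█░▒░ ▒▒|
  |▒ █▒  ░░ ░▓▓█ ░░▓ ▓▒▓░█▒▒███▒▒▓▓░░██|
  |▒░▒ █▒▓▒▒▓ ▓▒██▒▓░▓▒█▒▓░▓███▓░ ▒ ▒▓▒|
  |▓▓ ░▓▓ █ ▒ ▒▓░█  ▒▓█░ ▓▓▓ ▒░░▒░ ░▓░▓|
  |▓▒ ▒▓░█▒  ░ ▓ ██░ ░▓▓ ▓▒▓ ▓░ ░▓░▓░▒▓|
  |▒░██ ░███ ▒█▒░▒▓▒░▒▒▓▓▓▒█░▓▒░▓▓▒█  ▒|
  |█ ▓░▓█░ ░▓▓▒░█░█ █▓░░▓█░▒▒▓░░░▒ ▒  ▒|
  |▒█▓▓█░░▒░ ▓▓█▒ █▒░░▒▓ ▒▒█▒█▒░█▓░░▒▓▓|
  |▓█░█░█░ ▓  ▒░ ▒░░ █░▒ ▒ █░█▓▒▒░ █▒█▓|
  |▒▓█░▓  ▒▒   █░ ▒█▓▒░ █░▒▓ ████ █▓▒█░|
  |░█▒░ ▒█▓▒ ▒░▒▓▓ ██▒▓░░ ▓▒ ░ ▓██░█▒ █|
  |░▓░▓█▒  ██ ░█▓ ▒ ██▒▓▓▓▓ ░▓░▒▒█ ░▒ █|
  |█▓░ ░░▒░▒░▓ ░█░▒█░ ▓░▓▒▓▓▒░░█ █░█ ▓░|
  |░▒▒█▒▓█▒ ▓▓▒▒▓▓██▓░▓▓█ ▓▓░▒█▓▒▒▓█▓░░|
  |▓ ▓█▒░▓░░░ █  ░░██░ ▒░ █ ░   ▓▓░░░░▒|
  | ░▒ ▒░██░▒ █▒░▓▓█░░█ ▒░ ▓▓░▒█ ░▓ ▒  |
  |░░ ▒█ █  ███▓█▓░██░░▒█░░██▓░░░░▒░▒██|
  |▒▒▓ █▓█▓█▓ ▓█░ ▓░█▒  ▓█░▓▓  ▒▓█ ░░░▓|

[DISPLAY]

  ▒ █░ ▒░  ▒  ░░░░ ██▒ █▓▓░░▓█░▒░ ▒▒       
▒ █▒  ░░ ░▓▓█ ░░▓ ▓▒▓░█▒▒███▒▒▓▓░░██       
▒░▒ █▒▓▒▒▓ ▓▒██▒▓░▓▒█▒▓░▓███▓░ ▒ ▒▓▒       
▓▓ ░▓▓ █ ▒ ▒▓░█  ▒▓█░ ▓▓▓ ▒░░▒░ ░▓░▓       
▓▒ ▒▓░█▒  ░ ▓ ██░ ░▓▓ ▓▒▓ ▓░ ░▓░▓░▒▓       
▒░██ ░███ ▒█▒░▒▓▒░▒▒▓▓▓▒█░▓▒░▓▓▒█  ▒       
█ ▓░▓█░ ░▓▓▒░█░█ █▓░░▓█░▒▒▓░░░▒ ▒  ▒       
▒█▓▓█░░▒░ ▓▓█▒ █▒░░▒▓ ▒▒█▒█▒░█▓░░▒▓▓       
▓█░█░█░ ▓  ▒░ ▒░░ █░▒ ▒ █░█▓▒▒░ █▒█▓       
▒▓█░▓  ▒▒   █░ ▒█▓▒░ █░▒▓ ████ █▓▒█░       
░█▒░ ▒█▓▒ ▒░▒▓▓ ██▒▓░░ ▓▒ ░ ▓██░█▒ █       
░▓░▓█▒  ██ ░█▓ ▒ ██▒▓▓▓▓ ░▓░▒▒█ ░▒ █       
█▓░ ░░▒░▒░▓ ░█░▒█░ ▓░▓▒▓▓▒░░█ █░█ ▓░       
░▒▒█▒▓█▒ ▓▓▒▒▓▓██▓░▓▓█ ▓▓░▒█▓▒▒▓█▓░░       
▓ ▓█▒░▓░░░ █  ░░██░ ▒░ █ ░   ▓▓░░░░▒       
 ░▒ ▒░██░▒ █▒░▓▓█░░█ ▒░ ▓▓░▒█ ░▓ ▒         
░░ ▒█ █  ███▓█▓░██░░▒█░░██▓░░░░▒░▒██       
▒▒▓ █▓█▓█▓ ▓█░ ▓░█▒  ▓█░▓▓  ▒▓█ ░░░▓       
                                           
                                           
                                           
                                           
                                           


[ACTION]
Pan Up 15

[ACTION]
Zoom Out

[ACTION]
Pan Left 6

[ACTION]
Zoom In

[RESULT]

    ▒▒  ██░░  ▒▒░░    ▒▒    ░░░░░░░░  ████▒
    ▒▒  ██░░  ▒▒░░    ▒▒    ░░░░░░░░  ████▒
▒▒  ██▒▒    ░░░░  ░░▓▓▓▓██  ░░░░▓▓  ▓▓▒▒▓▓░
▒▒  ██▒▒    ░░░░  ░░▓▓▓▓██  ░░░░▓▓  ▓▓▒▒▓▓░
▒▒░░▒▒  ██▒▒▓▓▒▒▒▒▓▓  ▓▓▒▒████▒▒▓▓░░▓▓▒▒██▒
▒▒░░▒▒  ██▒▒▓▓▒▒▒▒▓▓  ▓▓▒▒████▒▒▓▓░░▓▓▒▒██▒
▓▓▓▓  ░░▓▓▓▓  ██  ▒▒  ▒▒▓▓░░██    ▒▒▓▓██░░ 
▓▓▓▓  ░░▓▓▓▓  ██  ▒▒  ▒▒▓▓░░██    ▒▒▓▓██░░ 
▓▓▒▒  ▒▒▓▓░░██▒▒    ░░  ▓▓  ████░░  ░░▓▓▓▓ 
▓▓▒▒  ▒▒▓▓░░██▒▒    ░░  ▓▓  ████░░  ░░▓▓▓▓ 
▒▒░░████  ░░██████  ▒▒██▒▒░░▒▒▓▓▒▒░░▒▒▒▒▓▓▓
▒▒░░████  ░░██████  ▒▒██▒▒░░▒▒▓▓▒▒░░▒▒▒▒▓▓▓
██  ▓▓░░▓▓██░░  ░░▓▓▓▓▒▒░░██░░██  ██▓▓░░░░▓
██  ▓▓░░▓▓██░░  ░░▓▓▓▓▒▒░░██░░██  ██▓▓░░░░▓
▒▒██▓▓▓▓██░░░░▒▒░░  ▓▓▓▓██▒▒  ██▒▒░░░░▒▒▓▓ 
▒▒██▓▓▓▓██░░░░▒▒░░  ▓▓▓▓██▒▒  ██▒▒░░░░▒▒▓▓ 
▓▓██░░██░░██░░  ▓▓    ▒▒░░  ▒▒░░░░  ██░░▒▒ 
▓▓██░░██░░██░░  ▓▓    ▒▒░░  ▒▒░░░░  ██░░▒▒ 
▒▒▓▓██░░▓▓    ▒▒▒▒      ██░░  ▒▒██▓▓▒▒░░  █
▒▒▓▓██░░▓▓    ▒▒▒▒      ██░░  ▒▒██▓▓▒▒░░  █
░░██▒▒░░  ▒▒██▓▓▒▒  ▒▒░░▒▒▓▓▓▓  ████▒▒▓▓░░░
░░██▒▒░░  ▒▒██▓▓▒▒  ▒▒░░▒▒▓▓▓▓  ████▒▒▓▓░░░
░░▓▓░░▓▓██▒▒    ████  ░░██▓▓  ▒▒  ████▒▒▓▓▓


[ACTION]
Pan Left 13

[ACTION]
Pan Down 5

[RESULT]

▒▒░░▒▒  ██▒▒▓▓▒▒▒▒▓▓  ▓▓▒▒████▒▒▓▓░░▓▓▒▒██▒
▓▓▓▓  ░░▓▓▓▓  ██  ▒▒  ▒▒▓▓░░██    ▒▒▓▓██░░ 
▓▓▓▓  ░░▓▓▓▓  ██  ▒▒  ▒▒▓▓░░██    ▒▒▓▓██░░ 
▓▓▒▒  ▒▒▓▓░░██▒▒    ░░  ▓▓  ████░░  ░░▓▓▓▓ 
▓▓▒▒  ▒▒▓▓░░██▒▒    ░░  ▓▓  ████░░  ░░▓▓▓▓ 
▒▒░░████  ░░██████  ▒▒██▒▒░░▒▒▓▓▒▒░░▒▒▒▒▓▓▓
▒▒░░████  ░░██████  ▒▒██▒▒░░▒▒▓▓▒▒░░▒▒▒▒▓▓▓
██  ▓▓░░▓▓██░░  ░░▓▓▓▓▒▒░░██░░██  ██▓▓░░░░▓
██  ▓▓░░▓▓██░░  ░░▓▓▓▓▒▒░░██░░██  ██▓▓░░░░▓
▒▒██▓▓▓▓██░░░░▒▒░░  ▓▓▓▓██▒▒  ██▒▒░░░░▒▒▓▓ 
▒▒██▓▓▓▓██░░░░▒▒░░  ▓▓▓▓██▒▒  ██▒▒░░░░▒▒▓▓ 
▓▓██░░██░░██░░  ▓▓    ▒▒░░  ▒▒░░░░  ██░░▒▒ 
▓▓██░░██░░██░░  ▓▓    ▒▒░░  ▒▒░░░░  ██░░▒▒ 
▒▒▓▓██░░▓▓    ▒▒▒▒      ██░░  ▒▒██▓▓▒▒░░  █
▒▒▓▓██░░▓▓    ▒▒▒▒      ██░░  ▒▒██▓▓▒▒░░  █
░░██▒▒░░  ▒▒██▓▓▒▒  ▒▒░░▒▒▓▓▓▓  ████▒▒▓▓░░░
░░██▒▒░░  ▒▒██▓▓▒▒  ▒▒░░▒▒▓▓▓▓  ████▒▒▓▓░░░
░░▓▓░░▓▓██▒▒    ████  ░░██▓▓  ▒▒  ████▒▒▓▓▓
░░▓▓░░▓▓██▒▒    ████  ░░██▓▓  ▒▒  ████▒▒▓▓▓
██▓▓░░  ░░░░▒▒░░▒▒░░▓▓  ░░██░░▒▒██░░  ▓▓░░▓
██▓▓░░  ░░░░▒▒░░▒▒░░▓▓  ░░██░░▒▒██░░  ▓▓░░▓
░░▒▒▒▒██▒▒▓▓██▒▒  ▓▓▓▓▒▒▒▒▓▓▓▓████▓▓░░▓▓▓▓█
░░▒▒▒▒██▒▒▓▓██▒▒  ▓▓▓▓▒▒▒▒▓▓▓▓████▓▓░░▓▓▓▓█
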